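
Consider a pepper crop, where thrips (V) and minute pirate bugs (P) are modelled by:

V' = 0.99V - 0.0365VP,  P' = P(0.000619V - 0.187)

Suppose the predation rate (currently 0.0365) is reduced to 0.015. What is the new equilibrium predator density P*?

At the interior fixed point, setting dV/dt = 0 with V > 0 fixes P* = (prey growth rate)/(VP coefficient) — independent of the other coefficients.
With the change, P* = 0.99/0.015 = 66; it rises from 27.1.

P* ≈ 66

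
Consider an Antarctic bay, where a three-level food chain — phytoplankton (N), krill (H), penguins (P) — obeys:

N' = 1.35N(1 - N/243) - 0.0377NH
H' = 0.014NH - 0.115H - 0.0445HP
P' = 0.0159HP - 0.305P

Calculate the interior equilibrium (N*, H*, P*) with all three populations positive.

From dP/dt = 0: 0.0159H* = 0.305, so H* = 19.2.
From dN/dt = 0: 1.35(1 - N*/243) = 0.0377·19.2, giving N* = 243·(1 - 0.536) = 113.
From dH/dt = 0: 0.014·113 - 0.115 = 0.0445P*, so P* = 1.46/0.0445 = 32.9.

N* ≈ 113, H* ≈ 19.2, P* ≈ 32.9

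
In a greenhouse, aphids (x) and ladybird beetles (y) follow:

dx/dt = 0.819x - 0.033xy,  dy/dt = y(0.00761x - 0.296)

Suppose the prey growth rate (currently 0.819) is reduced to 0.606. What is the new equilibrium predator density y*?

At the interior fixed point, setting dx/dt = 0 with x > 0 fixes y* = (prey growth rate)/(xy coefficient) — independent of the other coefficients.
With the change, y* = 0.606/0.033 = 18.4; it falls from 24.8.

y* ≈ 18.4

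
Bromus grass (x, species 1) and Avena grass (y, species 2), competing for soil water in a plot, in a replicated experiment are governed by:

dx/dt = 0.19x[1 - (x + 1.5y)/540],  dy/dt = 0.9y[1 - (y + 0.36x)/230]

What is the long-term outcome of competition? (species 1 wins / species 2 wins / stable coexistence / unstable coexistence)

stable coexistence

Compare the nullcline intercepts: K1/α12 = 540/1.5 = 360 > K2 = 230; K2/α21 = 230/0.36 = 639 > K1 = 540.
Since both inequalities hold, each species can invade when rare, so the interior equilibrium is stable.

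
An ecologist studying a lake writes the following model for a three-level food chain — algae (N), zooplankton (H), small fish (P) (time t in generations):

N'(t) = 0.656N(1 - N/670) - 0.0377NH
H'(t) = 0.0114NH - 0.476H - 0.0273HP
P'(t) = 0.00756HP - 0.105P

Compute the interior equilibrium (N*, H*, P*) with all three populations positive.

N* ≈ 135, H* ≈ 13.9, P* ≈ 39

From dP/dt = 0: 0.00756H* = 0.105, so H* = 13.9.
From dN/dt = 0: 0.656(1 - N*/670) = 0.0377·13.9, giving N* = 670·(1 - 0.798) = 135.
From dH/dt = 0: 0.0114·135 - 0.476 = 0.0273P*, so P* = 1.07/0.0273 = 39.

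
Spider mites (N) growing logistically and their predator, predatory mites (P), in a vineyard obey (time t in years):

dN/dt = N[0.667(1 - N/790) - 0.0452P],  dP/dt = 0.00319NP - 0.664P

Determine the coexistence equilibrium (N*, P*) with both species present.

From dP/dt = 0 with P > 0: 0.00319N* = 0.664, so N* = 208.
Substitute into dN/dt = 0: 0.667(1 - 208/790) = 0.0452P*.
The bracket is 0.737, giving P* = 0.491/0.0452 = 10.9.

N* ≈ 208, P* ≈ 10.9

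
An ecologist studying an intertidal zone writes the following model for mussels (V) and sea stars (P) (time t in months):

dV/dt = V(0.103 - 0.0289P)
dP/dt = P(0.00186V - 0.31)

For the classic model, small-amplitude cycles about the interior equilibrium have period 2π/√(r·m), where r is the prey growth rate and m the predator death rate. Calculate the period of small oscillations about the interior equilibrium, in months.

Here r = 0.103 and m = 0.31, so r·m = 0.0319.
ω = √0.0319 = 0.179 per month, hence T = 2π/ω ≈ 35.2 months.

T ≈ 35.2 months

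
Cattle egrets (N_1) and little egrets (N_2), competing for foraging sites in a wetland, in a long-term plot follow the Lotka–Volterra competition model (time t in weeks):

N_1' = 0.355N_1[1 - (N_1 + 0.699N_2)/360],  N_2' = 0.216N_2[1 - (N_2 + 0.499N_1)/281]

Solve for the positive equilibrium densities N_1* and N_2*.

Setting both brackets to zero gives the nullclines N_1 + 0.699N_2 = 360 and 0.499N_1 + N_2 = 281.
Substituting N_2 = 281 - 0.499N_1 into the first: N_1(1 - 0.699·0.499) = 360 - 0.699·281.
So N_1* = 164/0.651 = 251, and then N_2* = 281 - 0.499·251 = 156.

N_1* ≈ 251, N_2* ≈ 156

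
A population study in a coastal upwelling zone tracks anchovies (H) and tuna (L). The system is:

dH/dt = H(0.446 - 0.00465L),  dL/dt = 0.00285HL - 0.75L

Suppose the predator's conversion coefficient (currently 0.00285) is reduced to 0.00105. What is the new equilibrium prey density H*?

At the interior fixed point, setting dL/dt = 0 with L > 0 fixes H* = (predator death rate)/(HL coefficient) — independent of the other coefficients.
With the change, H* = 0.75/0.00105 = 714; it rises from 263.

H* ≈ 714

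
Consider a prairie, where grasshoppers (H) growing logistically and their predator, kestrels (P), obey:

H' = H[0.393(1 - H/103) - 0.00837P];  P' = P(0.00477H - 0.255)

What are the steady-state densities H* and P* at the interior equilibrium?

From dP/dt = 0 with P > 0: 0.00477H* = 0.255, so H* = 53.5.
Substitute into dH/dt = 0: 0.393(1 - 53.5/103) = 0.00837P*.
The bracket is 0.481, giving P* = 0.189/0.00837 = 22.6.

H* ≈ 53.5, P* ≈ 22.6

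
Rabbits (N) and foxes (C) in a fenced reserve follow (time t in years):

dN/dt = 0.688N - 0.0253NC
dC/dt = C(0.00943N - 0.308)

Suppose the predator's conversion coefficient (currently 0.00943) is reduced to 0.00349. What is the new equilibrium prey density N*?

At the interior fixed point, setting dC/dt = 0 with C > 0 fixes N* = (predator death rate)/(NC coefficient) — independent of the other coefficients.
With the change, N* = 0.308/0.00349 = 88.3; it rises from 32.7.

N* ≈ 88.3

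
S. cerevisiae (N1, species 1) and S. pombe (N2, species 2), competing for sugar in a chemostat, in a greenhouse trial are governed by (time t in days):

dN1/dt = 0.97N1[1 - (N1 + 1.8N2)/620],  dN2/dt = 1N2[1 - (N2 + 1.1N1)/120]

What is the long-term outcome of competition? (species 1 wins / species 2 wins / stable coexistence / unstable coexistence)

Compare the nullcline intercepts: K1/α12 = 620/1.8 = 344 > K2 = 120; K2/α21 = 120/1.1 = 109 < K1 = 620.
Since the inequalities point opposite ways, species 1 can invade but species 2 cannot.

species 1 excludes species 2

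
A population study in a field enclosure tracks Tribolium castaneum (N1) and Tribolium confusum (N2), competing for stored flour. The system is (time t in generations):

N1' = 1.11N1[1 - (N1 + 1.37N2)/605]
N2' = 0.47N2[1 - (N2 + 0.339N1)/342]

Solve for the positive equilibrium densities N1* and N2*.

N1* ≈ 255, N2* ≈ 256

Setting both brackets to zero gives the nullclines N1 + 1.37N2 = 605 and 0.339N1 + N2 = 342.
Substituting N2 = 342 - 0.339N1 into the first: N1(1 - 1.37·0.339) = 605 - 1.37·342.
So N1* = 136/0.536 = 255, and then N2* = 342 - 0.339·255 = 256.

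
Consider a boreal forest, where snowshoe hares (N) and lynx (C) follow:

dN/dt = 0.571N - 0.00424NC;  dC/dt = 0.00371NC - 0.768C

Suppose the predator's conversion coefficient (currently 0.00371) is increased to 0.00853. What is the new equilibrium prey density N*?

At the interior fixed point, setting dC/dt = 0 with C > 0 fixes N* = (predator death rate)/(NC coefficient) — independent of the other coefficients.
With the change, N* = 0.768/0.00853 = 90; it falls from 207.

N* ≈ 90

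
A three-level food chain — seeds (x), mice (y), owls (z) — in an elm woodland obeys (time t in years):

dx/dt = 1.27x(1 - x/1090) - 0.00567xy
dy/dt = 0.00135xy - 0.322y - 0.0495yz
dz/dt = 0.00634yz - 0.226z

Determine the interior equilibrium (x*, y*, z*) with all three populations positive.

From dz/dt = 0: 0.00634y* = 0.226, so y* = 35.6.
From dx/dt = 0: 1.27(1 - x*/1090) = 0.00567·35.6, giving x* = 1090·(1 - 0.159) = 917.
From dy/dt = 0: 0.00135·917 - 0.322 = 0.0495z*, so z* = 0.915/0.0495 = 18.5.

x* ≈ 917, y* ≈ 35.6, z* ≈ 18.5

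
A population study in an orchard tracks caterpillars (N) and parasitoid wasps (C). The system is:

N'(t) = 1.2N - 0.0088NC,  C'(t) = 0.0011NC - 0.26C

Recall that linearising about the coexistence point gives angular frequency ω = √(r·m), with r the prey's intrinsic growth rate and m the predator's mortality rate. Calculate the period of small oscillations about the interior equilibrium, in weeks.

T ≈ 11.2 weeks

Here r = 1.2 and m = 0.26, so r·m = 0.312.
ω = √0.312 = 0.559 per week, hence T = 2π/ω ≈ 11.2 weeks.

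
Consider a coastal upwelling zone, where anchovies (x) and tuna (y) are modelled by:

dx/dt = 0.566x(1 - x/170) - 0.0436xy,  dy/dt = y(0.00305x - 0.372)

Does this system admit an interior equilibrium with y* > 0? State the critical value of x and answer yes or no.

The predator equation gives dy/dt > 0 only when x > 0.372/0.00305 = 122.
Without the predator, x → K = 170. Since 170 > 122, the predator can invade and persist.

Threshold x = 122; K > 122, so yes, the predator persists.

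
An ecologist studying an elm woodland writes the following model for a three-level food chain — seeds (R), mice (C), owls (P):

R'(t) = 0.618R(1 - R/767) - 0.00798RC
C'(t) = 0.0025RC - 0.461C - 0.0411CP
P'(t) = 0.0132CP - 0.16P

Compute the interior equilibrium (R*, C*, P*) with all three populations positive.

R* ≈ 647, C* ≈ 12.1, P* ≈ 28.1

From dP/dt = 0: 0.0132C* = 0.16, so C* = 12.1.
From dR/dt = 0: 0.618(1 - R*/767) = 0.00798·12.1, giving R* = 767·(1 - 0.157) = 647.
From dC/dt = 0: 0.0025·647 - 0.461 = 0.0411P*, so P* = 1.16/0.0411 = 28.1.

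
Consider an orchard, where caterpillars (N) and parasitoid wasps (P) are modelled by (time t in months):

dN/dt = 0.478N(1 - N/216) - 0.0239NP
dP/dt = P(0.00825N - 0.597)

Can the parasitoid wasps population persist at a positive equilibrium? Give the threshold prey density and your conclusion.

Threshold N = 72.4; K > 72.4, so yes, the predator persists.

The predator equation gives dP/dt > 0 only when N > 0.597/0.00825 = 72.4.
Without the predator, N → K = 216. Since 216 > 72.4, the predator can invade and persist.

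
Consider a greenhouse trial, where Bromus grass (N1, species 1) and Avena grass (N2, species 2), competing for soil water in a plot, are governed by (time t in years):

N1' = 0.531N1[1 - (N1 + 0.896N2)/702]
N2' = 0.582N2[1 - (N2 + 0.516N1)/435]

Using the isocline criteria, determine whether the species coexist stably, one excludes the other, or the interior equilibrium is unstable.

Compare the nullcline intercepts: K1/α12 = 702/0.896 = 783 > K2 = 435; K2/α21 = 435/0.516 = 843 > K1 = 702.
Since both inequalities hold, each species can invade when rare, so the interior equilibrium is stable.

stable coexistence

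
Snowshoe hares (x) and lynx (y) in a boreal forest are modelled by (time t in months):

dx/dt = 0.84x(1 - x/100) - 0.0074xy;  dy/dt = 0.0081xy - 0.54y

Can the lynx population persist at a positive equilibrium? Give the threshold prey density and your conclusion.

Threshold x = 66.7; K > 66.7, so yes, the predator persists.

The predator equation gives dy/dt > 0 only when x > 0.54/0.0081 = 66.7.
Without the predator, x → K = 100. Since 100 > 66.7, the predator can invade and persist.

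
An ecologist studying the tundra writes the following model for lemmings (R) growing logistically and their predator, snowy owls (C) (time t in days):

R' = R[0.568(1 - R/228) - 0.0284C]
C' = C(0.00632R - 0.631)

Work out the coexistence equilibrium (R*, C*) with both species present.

From dC/dt = 0 with C > 0: 0.00632R* = 0.631, so R* = 99.8.
Substitute into dR/dt = 0: 0.568(1 - 99.8/228) = 0.0284C*.
The bracket is 0.562, giving C* = 0.319/0.0284 = 11.2.

R* ≈ 99.8, C* ≈ 11.2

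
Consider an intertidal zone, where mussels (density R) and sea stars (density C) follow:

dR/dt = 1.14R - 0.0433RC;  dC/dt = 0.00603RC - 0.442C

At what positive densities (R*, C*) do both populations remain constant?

Set dC/dt = 0 with C > 0: 0.00603R - 0.442 = 0, so R* = 0.442/0.00603 = 73.3.
Set dR/dt = 0 with R > 0: 1.14 - 0.0433C = 0, so C* = 1.14/0.0433 = 26.3.

R* ≈ 73.3, C* ≈ 26.3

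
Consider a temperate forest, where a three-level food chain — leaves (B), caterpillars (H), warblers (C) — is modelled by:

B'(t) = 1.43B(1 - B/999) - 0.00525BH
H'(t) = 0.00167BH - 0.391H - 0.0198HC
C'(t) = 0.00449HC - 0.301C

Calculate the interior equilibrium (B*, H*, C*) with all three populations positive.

From dC/dt = 0: 0.00449H* = 0.301, so H* = 67.
From dB/dt = 0: 1.43(1 - B*/999) = 0.00525·67, giving B* = 999·(1 - 0.246) = 753.
From dH/dt = 0: 0.00167·753 - 0.391 = 0.0198C*, so C* = 0.867/0.0198 = 43.8.

B* ≈ 753, H* ≈ 67, C* ≈ 43.8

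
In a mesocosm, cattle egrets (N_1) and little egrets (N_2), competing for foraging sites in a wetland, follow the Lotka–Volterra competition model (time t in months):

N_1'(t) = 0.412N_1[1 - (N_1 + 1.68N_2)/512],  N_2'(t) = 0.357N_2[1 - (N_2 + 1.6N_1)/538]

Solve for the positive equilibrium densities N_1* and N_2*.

N_1* ≈ 232, N_2* ≈ 167

Setting both brackets to zero gives the nullclines N_1 + 1.68N_2 = 512 and 1.6N_1 + N_2 = 538.
Substituting N_2 = 538 - 1.6N_1 into the first: N_1(1 - 1.68·1.6) = 512 - 1.68·538.
So N_1* = -392/-1.69 = 232, and then N_2* = 538 - 1.6·232 = 167.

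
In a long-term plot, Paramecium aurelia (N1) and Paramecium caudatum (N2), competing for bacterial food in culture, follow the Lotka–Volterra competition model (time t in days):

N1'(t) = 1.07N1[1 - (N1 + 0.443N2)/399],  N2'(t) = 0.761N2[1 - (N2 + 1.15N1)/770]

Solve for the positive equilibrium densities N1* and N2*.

Setting both brackets to zero gives the nullclines N1 + 0.443N2 = 399 and 1.15N1 + N2 = 770.
Substituting N2 = 770 - 1.15N1 into the first: N1(1 - 0.443·1.15) = 399 - 0.443·770.
So N1* = 57.9/0.491 = 118, and then N2* = 770 - 1.15·118 = 634.

N1* ≈ 118, N2* ≈ 634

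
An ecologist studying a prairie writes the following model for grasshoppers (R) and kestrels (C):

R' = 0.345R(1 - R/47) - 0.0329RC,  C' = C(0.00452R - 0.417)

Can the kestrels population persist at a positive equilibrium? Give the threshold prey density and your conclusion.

Threshold R = 92.3; K < 92.3, so no, the predator goes extinct.

The predator equation gives dC/dt > 0 only when R > 0.417/0.00452 = 92.3.
Without the predator, R → K = 47. Since 47 < 92.3, the predator cannot invade.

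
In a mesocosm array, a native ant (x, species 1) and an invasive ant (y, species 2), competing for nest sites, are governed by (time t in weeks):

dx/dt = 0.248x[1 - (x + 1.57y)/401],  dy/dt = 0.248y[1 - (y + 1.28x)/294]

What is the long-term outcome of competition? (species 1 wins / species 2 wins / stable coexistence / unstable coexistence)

unstable coexistence (outcome depends on initial conditions)

Compare the nullcline intercepts: K1/α12 = 401/1.57 = 255 < K2 = 294; K2/α21 = 294/1.28 = 230 < K1 = 401.
Since both are reversed, neither can invade when rare; the interior point is a saddle.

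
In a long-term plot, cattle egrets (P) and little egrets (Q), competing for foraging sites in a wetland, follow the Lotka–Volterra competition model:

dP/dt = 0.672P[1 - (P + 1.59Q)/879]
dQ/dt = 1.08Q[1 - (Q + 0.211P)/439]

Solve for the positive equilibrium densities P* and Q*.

Setting both brackets to zero gives the nullclines P + 1.59Q = 879 and 0.211P + Q = 439.
Substituting Q = 439 - 0.211P into the first: P(1 - 1.59·0.211) = 879 - 1.59·439.
So P* = 181/0.665 = 272, and then Q* = 439 - 0.211·272 = 382.

P* ≈ 272, Q* ≈ 382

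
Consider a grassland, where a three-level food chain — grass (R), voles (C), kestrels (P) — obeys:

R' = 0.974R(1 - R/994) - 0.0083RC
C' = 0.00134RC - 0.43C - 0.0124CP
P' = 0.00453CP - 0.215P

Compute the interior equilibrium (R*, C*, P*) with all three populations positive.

From dP/dt = 0: 0.00453C* = 0.215, so C* = 47.5.
From dR/dt = 0: 0.974(1 - R*/994) = 0.0083·47.5, giving R* = 994·(1 - 0.404) = 592.
From dC/dt = 0: 0.00134·592 - 0.43 = 0.0124P*, so P* = 0.363/0.0124 = 29.3.

R* ≈ 592, C* ≈ 47.5, P* ≈ 29.3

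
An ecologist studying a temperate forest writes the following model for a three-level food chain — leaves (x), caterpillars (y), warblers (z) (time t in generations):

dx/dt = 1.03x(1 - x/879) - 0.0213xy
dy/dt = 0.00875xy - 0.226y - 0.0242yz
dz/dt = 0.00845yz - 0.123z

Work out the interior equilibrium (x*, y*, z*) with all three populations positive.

x* ≈ 614, y* ≈ 14.6, z* ≈ 213

From dz/dt = 0: 0.00845y* = 0.123, so y* = 14.6.
From dx/dt = 0: 1.03(1 - x*/879) = 0.0213·14.6, giving x* = 879·(1 - 0.301) = 614.
From dy/dt = 0: 0.00875·614 - 0.226 = 0.0242z*, so z* = 5.15/0.0242 = 213.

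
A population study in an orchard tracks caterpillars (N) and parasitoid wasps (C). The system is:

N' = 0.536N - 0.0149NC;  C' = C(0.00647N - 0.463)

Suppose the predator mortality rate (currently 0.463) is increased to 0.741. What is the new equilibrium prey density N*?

N* ≈ 115

At the interior fixed point, setting dC/dt = 0 with C > 0 fixes N* = (predator death rate)/(NC coefficient) — independent of the other coefficients.
With the change, N* = 0.741/0.00647 = 115; it rises from 71.6.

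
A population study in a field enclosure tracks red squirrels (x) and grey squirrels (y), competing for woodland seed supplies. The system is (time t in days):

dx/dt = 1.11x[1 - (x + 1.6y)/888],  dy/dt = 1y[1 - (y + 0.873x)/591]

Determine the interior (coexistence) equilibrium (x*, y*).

x* ≈ 145, y* ≈ 464

Setting both brackets to zero gives the nullclines x + 1.6y = 888 and 0.873x + y = 591.
Substituting y = 591 - 0.873x into the first: x(1 - 1.6·0.873) = 888 - 1.6·591.
So x* = -57.6/-0.397 = 145, and then y* = 591 - 0.873·145 = 464.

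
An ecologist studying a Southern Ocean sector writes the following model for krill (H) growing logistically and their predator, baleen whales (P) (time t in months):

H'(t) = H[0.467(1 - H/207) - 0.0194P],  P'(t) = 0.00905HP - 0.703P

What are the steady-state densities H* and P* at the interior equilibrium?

H* ≈ 77.7, P* ≈ 15

From dP/dt = 0 with P > 0: 0.00905H* = 0.703, so H* = 77.7.
Substitute into dH/dt = 0: 0.467(1 - 77.7/207) = 0.0194P*.
The bracket is 0.625, giving P* = 0.292/0.0194 = 15.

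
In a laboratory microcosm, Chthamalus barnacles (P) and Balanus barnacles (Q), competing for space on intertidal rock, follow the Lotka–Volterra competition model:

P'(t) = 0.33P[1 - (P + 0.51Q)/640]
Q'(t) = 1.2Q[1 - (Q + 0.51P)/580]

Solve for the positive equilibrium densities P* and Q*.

Setting both brackets to zero gives the nullclines P + 0.51Q = 640 and 0.51P + Q = 580.
Substituting Q = 580 - 0.51P into the first: P(1 - 0.51·0.51) = 640 - 0.51·580.
So P* = 344/0.74 = 465, and then Q* = 580 - 0.51·465 = 343.

P* ≈ 465, Q* ≈ 343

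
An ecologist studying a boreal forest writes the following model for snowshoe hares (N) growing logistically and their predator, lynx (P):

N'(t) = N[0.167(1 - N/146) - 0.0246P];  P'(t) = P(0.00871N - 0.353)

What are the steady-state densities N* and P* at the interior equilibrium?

N* ≈ 40.5, P* ≈ 4.9

From dP/dt = 0 with P > 0: 0.00871N* = 0.353, so N* = 40.5.
Substitute into dN/dt = 0: 0.167(1 - 40.5/146) = 0.0246P*.
The bracket is 0.722, giving P* = 0.121/0.0246 = 4.9.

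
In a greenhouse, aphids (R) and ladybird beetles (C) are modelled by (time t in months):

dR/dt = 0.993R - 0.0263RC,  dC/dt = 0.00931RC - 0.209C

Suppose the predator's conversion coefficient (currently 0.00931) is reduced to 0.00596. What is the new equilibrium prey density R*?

At the interior fixed point, setting dC/dt = 0 with C > 0 fixes R* = (predator death rate)/(RC coefficient) — independent of the other coefficients.
With the change, R* = 0.209/0.00596 = 35.1; it rises from 22.4.

R* ≈ 35.1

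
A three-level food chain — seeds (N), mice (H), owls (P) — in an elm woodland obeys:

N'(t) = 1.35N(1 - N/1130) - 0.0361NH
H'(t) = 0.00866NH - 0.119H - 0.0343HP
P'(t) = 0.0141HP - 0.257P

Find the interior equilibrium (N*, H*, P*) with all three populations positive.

N* ≈ 579, H* ≈ 18.2, P* ≈ 143

From dP/dt = 0: 0.0141H* = 0.257, so H* = 18.2.
From dN/dt = 0: 1.35(1 - N*/1130) = 0.0361·18.2, giving N* = 1130·(1 - 0.487) = 579.
From dH/dt = 0: 0.00866·579 - 0.119 = 0.0343P*, so P* = 4.9/0.0343 = 143.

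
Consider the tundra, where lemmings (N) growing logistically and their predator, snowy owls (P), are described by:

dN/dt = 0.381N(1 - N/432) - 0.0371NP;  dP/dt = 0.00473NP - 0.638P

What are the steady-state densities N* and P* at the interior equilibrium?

N* ≈ 135, P* ≈ 7.06

From dP/dt = 0 with P > 0: 0.00473N* = 0.638, so N* = 135.
Substitute into dN/dt = 0: 0.381(1 - 135/432) = 0.0371P*.
The bracket is 0.688, giving P* = 0.262/0.0371 = 7.06.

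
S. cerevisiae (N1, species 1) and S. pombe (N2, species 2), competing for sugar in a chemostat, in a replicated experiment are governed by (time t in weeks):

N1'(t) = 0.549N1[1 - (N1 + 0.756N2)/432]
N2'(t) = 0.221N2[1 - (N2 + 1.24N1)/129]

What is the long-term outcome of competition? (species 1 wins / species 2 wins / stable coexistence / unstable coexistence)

Compare the nullcline intercepts: K1/α12 = 432/0.756 = 571 > K2 = 129; K2/α21 = 129/1.24 = 104 < K1 = 432.
Since the inequalities point opposite ways, species 1 can invade but species 2 cannot.

species 1 excludes species 2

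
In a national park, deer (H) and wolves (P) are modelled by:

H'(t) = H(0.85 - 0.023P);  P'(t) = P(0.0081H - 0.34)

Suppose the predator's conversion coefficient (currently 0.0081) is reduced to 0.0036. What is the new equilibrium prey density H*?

At the interior fixed point, setting dP/dt = 0 with P > 0 fixes H* = (predator death rate)/(HP coefficient) — independent of the other coefficients.
With the change, H* = 0.34/0.0036 = 94.4; it rises from 42.

H* ≈ 94.4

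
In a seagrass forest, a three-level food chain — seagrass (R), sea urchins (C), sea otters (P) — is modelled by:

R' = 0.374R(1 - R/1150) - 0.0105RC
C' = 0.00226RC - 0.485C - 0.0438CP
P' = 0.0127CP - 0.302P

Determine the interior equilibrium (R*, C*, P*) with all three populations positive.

R* ≈ 382, C* ≈ 23.8, P* ≈ 8.65

From dP/dt = 0: 0.0127C* = 0.302, so C* = 23.8.
From dR/dt = 0: 0.374(1 - R*/1150) = 0.0105·23.8, giving R* = 1150·(1 - 0.668) = 382.
From dC/dt = 0: 0.00226·382 - 0.485 = 0.0438P*, so P* = 0.379/0.0438 = 8.65.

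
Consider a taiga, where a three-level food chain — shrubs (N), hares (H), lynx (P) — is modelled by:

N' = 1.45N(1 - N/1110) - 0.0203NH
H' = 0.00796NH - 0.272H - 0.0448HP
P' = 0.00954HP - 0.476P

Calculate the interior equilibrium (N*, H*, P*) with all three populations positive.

From dP/dt = 0: 0.00954H* = 0.476, so H* = 49.9.
From dN/dt = 0: 1.45(1 - N*/1110) = 0.0203·49.9, giving N* = 1110·(1 - 0.699) = 335.
From dH/dt = 0: 0.00796·335 - 0.272 = 0.0448P*, so P* = 2.39/0.0448 = 53.4.

N* ≈ 335, H* ≈ 49.9, P* ≈ 53.4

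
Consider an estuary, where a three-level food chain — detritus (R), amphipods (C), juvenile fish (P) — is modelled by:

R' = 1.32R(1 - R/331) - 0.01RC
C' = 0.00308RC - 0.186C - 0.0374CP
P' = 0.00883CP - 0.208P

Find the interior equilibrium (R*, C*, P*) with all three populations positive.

R* ≈ 272, C* ≈ 23.6, P* ≈ 17.4

From dP/dt = 0: 0.00883C* = 0.208, so C* = 23.6.
From dR/dt = 0: 1.32(1 - R*/331) = 0.01·23.6, giving R* = 331·(1 - 0.178) = 272.
From dC/dt = 0: 0.00308·272 - 0.186 = 0.0374P*, so P* = 0.652/0.0374 = 17.4.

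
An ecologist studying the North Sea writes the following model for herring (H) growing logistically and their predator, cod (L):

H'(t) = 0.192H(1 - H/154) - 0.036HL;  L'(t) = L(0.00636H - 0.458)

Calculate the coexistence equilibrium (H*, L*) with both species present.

From dL/dt = 0 with L > 0: 0.00636H* = 0.458, so H* = 72.
Substitute into dH/dt = 0: 0.192(1 - 72/154) = 0.036L*.
The bracket is 0.532, giving L* = 0.102/0.036 = 2.84.

H* ≈ 72, L* ≈ 2.84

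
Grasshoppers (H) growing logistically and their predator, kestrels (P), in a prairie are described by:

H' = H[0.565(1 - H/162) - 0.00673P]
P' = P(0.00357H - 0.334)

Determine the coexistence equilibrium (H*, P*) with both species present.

H* ≈ 93.6, P* ≈ 35.5

From dP/dt = 0 with P > 0: 0.00357H* = 0.334, so H* = 93.6.
Substitute into dH/dt = 0: 0.565(1 - 93.6/162) = 0.00673P*.
The bracket is 0.422, giving P* = 0.239/0.00673 = 35.5.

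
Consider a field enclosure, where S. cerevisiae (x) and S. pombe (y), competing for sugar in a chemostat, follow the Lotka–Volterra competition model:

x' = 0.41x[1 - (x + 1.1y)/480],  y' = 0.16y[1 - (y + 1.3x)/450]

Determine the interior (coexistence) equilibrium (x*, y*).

x* ≈ 34.9, y* ≈ 405

Setting both brackets to zero gives the nullclines x + 1.1y = 480 and 1.3x + y = 450.
Substituting y = 450 - 1.3x into the first: x(1 - 1.1·1.3) = 480 - 1.1·450.
So x* = -15/-0.43 = 34.9, and then y* = 450 - 1.3·34.9 = 405.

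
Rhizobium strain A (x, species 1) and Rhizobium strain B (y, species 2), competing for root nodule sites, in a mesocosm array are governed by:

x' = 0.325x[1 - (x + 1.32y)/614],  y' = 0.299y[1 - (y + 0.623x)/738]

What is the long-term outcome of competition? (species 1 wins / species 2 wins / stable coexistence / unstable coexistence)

species 2 excludes species 1

Compare the nullcline intercepts: K1/α12 = 614/1.32 = 465 < K2 = 738; K2/α21 = 738/0.623 = 1180 > K1 = 614.
Since the inequalities point opposite ways, species 2 can invade but species 1 cannot.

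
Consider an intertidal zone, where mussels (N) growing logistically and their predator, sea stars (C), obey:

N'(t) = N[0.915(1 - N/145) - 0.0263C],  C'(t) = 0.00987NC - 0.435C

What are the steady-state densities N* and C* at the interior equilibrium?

N* ≈ 44.1, C* ≈ 24.2

From dC/dt = 0 with C > 0: 0.00987N* = 0.435, so N* = 44.1.
Substitute into dN/dt = 0: 0.915(1 - 44.1/145) = 0.0263C*.
The bracket is 0.696, giving C* = 0.637/0.0263 = 24.2.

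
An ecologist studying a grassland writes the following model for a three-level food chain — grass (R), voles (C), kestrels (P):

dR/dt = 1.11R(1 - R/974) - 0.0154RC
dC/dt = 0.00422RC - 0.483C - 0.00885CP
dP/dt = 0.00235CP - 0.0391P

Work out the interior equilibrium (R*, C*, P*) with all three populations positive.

R* ≈ 749, C* ≈ 16.6, P* ≈ 303

From dP/dt = 0: 0.00235C* = 0.0391, so C* = 16.6.
From dR/dt = 0: 1.11(1 - R*/974) = 0.0154·16.6, giving R* = 974·(1 - 0.231) = 749.
From dC/dt = 0: 0.00422·749 - 0.483 = 0.00885P*, so P* = 2.68/0.00885 = 303.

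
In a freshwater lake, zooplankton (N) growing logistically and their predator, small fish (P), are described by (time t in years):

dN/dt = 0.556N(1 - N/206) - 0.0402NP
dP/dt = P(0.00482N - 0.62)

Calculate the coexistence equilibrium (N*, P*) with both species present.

N* ≈ 129, P* ≈ 5.19

From dP/dt = 0 with P > 0: 0.00482N* = 0.62, so N* = 129.
Substitute into dN/dt = 0: 0.556(1 - 129/206) = 0.0402P*.
The bracket is 0.376, giving P* = 0.209/0.0402 = 5.19.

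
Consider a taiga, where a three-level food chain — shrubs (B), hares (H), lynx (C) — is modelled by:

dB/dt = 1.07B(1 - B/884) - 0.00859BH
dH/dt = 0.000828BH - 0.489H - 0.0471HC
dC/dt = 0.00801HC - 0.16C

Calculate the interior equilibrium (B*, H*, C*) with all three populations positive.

From dC/dt = 0: 0.00801H* = 0.16, so H* = 20.
From dB/dt = 0: 1.07(1 - B*/884) = 0.00859·20, giving B* = 884·(1 - 0.16) = 742.
From dH/dt = 0: 0.000828·742 - 0.489 = 0.0471C*, so C* = 0.126/0.0471 = 2.67.

B* ≈ 742, H* ≈ 20, C* ≈ 2.67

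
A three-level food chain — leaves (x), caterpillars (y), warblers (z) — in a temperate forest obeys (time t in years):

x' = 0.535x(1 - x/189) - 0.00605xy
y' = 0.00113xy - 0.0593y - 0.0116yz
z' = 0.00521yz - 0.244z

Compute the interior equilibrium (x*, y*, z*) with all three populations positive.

x* ≈ 88.9, y* ≈ 46.8, z* ≈ 3.55

From dz/dt = 0: 0.00521y* = 0.244, so y* = 46.8.
From dx/dt = 0: 0.535(1 - x*/189) = 0.00605·46.8, giving x* = 189·(1 - 0.53) = 88.9.
From dy/dt = 0: 0.00113·88.9 - 0.0593 = 0.0116z*, so z* = 0.0412/0.0116 = 3.55.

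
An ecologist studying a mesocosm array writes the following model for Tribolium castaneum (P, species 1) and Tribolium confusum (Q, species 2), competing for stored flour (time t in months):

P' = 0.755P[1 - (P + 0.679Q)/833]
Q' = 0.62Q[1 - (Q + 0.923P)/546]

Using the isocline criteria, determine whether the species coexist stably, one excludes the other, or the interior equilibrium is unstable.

species 1 excludes species 2

Compare the nullcline intercepts: K1/α12 = 833/0.679 = 1230 > K2 = 546; K2/α21 = 546/0.923 = 592 < K1 = 833.
Since the inequalities point opposite ways, species 1 can invade but species 2 cannot.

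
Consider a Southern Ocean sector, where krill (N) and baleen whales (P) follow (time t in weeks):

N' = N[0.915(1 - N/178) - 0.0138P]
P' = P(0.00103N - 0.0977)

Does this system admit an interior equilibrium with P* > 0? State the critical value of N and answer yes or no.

Threshold N = 94.9; K > 94.9, so yes, the predator persists.

The predator equation gives dP/dt > 0 only when N > 0.0977/0.00103 = 94.9.
Without the predator, N → K = 178. Since 178 > 94.9, the predator can invade and persist.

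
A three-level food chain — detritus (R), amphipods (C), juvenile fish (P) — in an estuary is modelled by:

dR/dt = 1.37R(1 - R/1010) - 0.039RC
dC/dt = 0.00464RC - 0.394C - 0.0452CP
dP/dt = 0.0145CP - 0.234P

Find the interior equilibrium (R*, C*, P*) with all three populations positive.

From dP/dt = 0: 0.0145C* = 0.234, so C* = 16.1.
From dR/dt = 0: 1.37(1 - R*/1010) = 0.039·16.1, giving R* = 1010·(1 - 0.459) = 546.
From dC/dt = 0: 0.00464·546 - 0.394 = 0.0452P*, so P* = 2.14/0.0452 = 47.3.

R* ≈ 546, C* ≈ 16.1, P* ≈ 47.3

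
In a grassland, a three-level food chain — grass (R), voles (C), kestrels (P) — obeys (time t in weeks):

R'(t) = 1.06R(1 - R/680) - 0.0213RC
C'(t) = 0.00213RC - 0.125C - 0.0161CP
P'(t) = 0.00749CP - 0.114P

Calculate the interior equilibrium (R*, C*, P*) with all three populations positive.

R* ≈ 472, C* ≈ 15.2, P* ≈ 54.7

From dP/dt = 0: 0.00749C* = 0.114, so C* = 15.2.
From dR/dt = 0: 1.06(1 - R*/680) = 0.0213·15.2, giving R* = 680·(1 - 0.306) = 472.
From dC/dt = 0: 0.00213·472 - 0.125 = 0.0161P*, so P* = 0.88/0.0161 = 54.7.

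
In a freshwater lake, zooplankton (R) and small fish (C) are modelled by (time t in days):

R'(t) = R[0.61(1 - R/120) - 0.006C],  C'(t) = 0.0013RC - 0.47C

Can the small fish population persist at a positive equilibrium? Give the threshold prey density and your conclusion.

The predator equation gives dC/dt > 0 only when R > 0.47/0.0013 = 362.
Without the predator, R → K = 120. Since 120 < 362, the predator cannot invade.

Threshold R = 362; K < 362, so no, the predator goes extinct.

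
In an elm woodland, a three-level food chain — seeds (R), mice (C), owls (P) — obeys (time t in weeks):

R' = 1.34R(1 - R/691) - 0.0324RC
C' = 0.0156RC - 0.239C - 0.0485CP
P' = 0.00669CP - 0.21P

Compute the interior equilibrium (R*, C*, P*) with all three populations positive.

R* ≈ 167, C* ≈ 31.4, P* ≈ 48.6

From dP/dt = 0: 0.00669C* = 0.21, so C* = 31.4.
From dR/dt = 0: 1.34(1 - R*/691) = 0.0324·31.4, giving R* = 691·(1 - 0.759) = 167.
From dC/dt = 0: 0.0156·167 - 0.239 = 0.0485P*, so P* = 2.36/0.0485 = 48.6.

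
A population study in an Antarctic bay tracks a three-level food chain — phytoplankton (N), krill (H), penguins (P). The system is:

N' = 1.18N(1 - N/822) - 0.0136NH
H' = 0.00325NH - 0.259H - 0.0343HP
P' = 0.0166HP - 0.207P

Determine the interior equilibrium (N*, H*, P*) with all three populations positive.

From dP/dt = 0: 0.0166H* = 0.207, so H* = 12.5.
From dN/dt = 0: 1.18(1 - N*/822) = 0.0136·12.5, giving N* = 822·(1 - 0.144) = 704.
From dH/dt = 0: 0.00325·704 - 0.259 = 0.0343P*, so P* = 2.03/0.0343 = 59.1.

N* ≈ 704, H* ≈ 12.5, P* ≈ 59.1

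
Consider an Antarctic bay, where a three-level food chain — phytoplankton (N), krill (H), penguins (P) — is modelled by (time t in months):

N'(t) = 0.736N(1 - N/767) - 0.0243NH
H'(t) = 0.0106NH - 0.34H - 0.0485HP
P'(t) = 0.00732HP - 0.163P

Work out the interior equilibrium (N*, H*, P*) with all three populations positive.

N* ≈ 203, H* ≈ 22.3, P* ≈ 37.4

From dP/dt = 0: 0.00732H* = 0.163, so H* = 22.3.
From dN/dt = 0: 0.736(1 - N*/767) = 0.0243·22.3, giving N* = 767·(1 - 0.735) = 203.
From dH/dt = 0: 0.0106·203 - 0.34 = 0.0485P*, so P* = 1.81/0.0485 = 37.4.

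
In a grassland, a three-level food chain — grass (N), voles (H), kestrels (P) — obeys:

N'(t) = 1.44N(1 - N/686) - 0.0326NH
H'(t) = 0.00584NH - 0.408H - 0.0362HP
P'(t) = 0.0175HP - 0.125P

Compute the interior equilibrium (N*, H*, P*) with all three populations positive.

N* ≈ 575, H* ≈ 7.14, P* ≈ 81.5

From dP/dt = 0: 0.0175H* = 0.125, so H* = 7.14.
From dN/dt = 0: 1.44(1 - N*/686) = 0.0326·7.14, giving N* = 686·(1 - 0.162) = 575.
From dH/dt = 0: 0.00584·575 - 0.408 = 0.0362P*, so P* = 2.95/0.0362 = 81.5.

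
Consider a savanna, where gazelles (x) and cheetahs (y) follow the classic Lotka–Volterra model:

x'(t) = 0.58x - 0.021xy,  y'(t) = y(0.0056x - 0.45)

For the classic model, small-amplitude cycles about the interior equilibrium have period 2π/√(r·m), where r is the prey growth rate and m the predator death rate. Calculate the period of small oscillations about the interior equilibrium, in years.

Here r = 0.58 and m = 0.45, so r·m = 0.261.
ω = √0.261 = 0.511 per year, hence T = 2π/ω ≈ 12.3 years.

T ≈ 12.3 years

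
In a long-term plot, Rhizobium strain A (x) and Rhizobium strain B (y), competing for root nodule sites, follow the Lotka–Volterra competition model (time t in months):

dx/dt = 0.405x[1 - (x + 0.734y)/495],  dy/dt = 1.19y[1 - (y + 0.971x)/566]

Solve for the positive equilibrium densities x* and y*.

Setting both brackets to zero gives the nullclines x + 0.734y = 495 and 0.971x + y = 566.
Substituting y = 566 - 0.971x into the first: x(1 - 0.734·0.971) = 495 - 0.734·566.
So x* = 79.6/0.287 = 277, and then y* = 566 - 0.971·277 = 297.

x* ≈ 277, y* ≈ 297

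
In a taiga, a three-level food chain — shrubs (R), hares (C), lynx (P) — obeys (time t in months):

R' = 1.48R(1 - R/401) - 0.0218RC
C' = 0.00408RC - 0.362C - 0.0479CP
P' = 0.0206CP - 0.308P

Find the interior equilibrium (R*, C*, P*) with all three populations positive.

R* ≈ 313, C* ≈ 15, P* ≈ 19.1

From dP/dt = 0: 0.0206C* = 0.308, so C* = 15.
From dR/dt = 0: 1.48(1 - R*/401) = 0.0218·15, giving R* = 401·(1 - 0.22) = 313.
From dC/dt = 0: 0.00408·313 - 0.362 = 0.0479P*, so P* = 0.914/0.0479 = 19.1.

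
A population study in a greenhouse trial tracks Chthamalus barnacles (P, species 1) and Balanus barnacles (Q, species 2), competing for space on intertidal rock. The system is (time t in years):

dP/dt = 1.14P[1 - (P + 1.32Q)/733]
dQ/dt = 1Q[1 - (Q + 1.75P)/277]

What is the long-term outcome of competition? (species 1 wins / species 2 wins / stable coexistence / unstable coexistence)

Compare the nullcline intercepts: K1/α12 = 733/1.32 = 555 > K2 = 277; K2/α21 = 277/1.75 = 158 < K1 = 733.
Since the inequalities point opposite ways, species 1 can invade but species 2 cannot.

species 1 excludes species 2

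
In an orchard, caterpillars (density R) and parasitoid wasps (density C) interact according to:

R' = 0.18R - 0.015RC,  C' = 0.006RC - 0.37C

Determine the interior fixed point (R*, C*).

R* ≈ 61.7, C* ≈ 12

Set dC/dt = 0 with C > 0: 0.006R - 0.37 = 0, so R* = 0.37/0.006 = 61.7.
Set dR/dt = 0 with R > 0: 0.18 - 0.015C = 0, so C* = 0.18/0.015 = 12.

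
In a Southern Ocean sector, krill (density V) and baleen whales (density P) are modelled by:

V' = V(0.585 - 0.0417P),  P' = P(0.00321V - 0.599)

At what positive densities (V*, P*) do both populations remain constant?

Set dP/dt = 0 with P > 0: 0.00321V - 0.599 = 0, so V* = 0.599/0.00321 = 187.
Set dV/dt = 0 with V > 0: 0.585 - 0.0417P = 0, so P* = 0.585/0.0417 = 14.

V* ≈ 187, P* ≈ 14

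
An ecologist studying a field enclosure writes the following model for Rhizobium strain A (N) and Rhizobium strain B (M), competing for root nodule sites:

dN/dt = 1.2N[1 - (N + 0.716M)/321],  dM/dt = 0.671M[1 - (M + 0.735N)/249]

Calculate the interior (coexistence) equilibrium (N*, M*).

Setting both brackets to zero gives the nullclines N + 0.716M = 321 and 0.735N + M = 249.
Substituting M = 249 - 0.735N into the first: N(1 - 0.716·0.735) = 321 - 0.716·249.
So N* = 143/0.474 = 301, and then M* = 249 - 0.735·301 = 27.6.

N* ≈ 301, M* ≈ 27.6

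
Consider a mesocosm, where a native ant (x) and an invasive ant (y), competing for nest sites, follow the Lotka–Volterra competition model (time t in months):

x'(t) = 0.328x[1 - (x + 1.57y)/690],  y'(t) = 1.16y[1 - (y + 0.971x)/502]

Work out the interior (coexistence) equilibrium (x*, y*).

Setting both brackets to zero gives the nullclines x + 1.57y = 690 and 0.971x + y = 502.
Substituting y = 502 - 0.971x into the first: x(1 - 1.57·0.971) = 690 - 1.57·502.
So x* = -98.1/-0.524 = 187, and then y* = 502 - 0.971·187 = 320.

x* ≈ 187, y* ≈ 320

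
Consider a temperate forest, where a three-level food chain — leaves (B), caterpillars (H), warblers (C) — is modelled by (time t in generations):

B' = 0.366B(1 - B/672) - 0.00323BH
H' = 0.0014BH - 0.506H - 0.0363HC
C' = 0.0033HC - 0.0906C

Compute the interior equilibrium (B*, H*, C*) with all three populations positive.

B* ≈ 509, H* ≈ 27.5, C* ≈ 5.7

From dC/dt = 0: 0.0033H* = 0.0906, so H* = 27.5.
From dB/dt = 0: 0.366(1 - B*/672) = 0.00323·27.5, giving B* = 672·(1 - 0.242) = 509.
From dH/dt = 0: 0.0014·509 - 0.506 = 0.0363C*, so C* = 0.207/0.0363 = 5.7.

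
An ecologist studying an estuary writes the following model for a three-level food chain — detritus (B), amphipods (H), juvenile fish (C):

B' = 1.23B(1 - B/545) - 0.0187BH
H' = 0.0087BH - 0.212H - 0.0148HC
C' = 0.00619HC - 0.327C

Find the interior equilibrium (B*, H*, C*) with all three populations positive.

B* ≈ 107, H* ≈ 52.8, C* ≈ 48.7

From dC/dt = 0: 0.00619H* = 0.327, so H* = 52.8.
From dB/dt = 0: 1.23(1 - B*/545) = 0.0187·52.8, giving B* = 545·(1 - 0.803) = 107.
From dH/dt = 0: 0.0087·107 - 0.212 = 0.0148C*, so C* = 0.721/0.0148 = 48.7.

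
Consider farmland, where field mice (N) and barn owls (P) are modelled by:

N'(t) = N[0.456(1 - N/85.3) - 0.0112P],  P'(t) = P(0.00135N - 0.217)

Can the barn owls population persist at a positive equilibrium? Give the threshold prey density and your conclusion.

The predator equation gives dP/dt > 0 only when N > 0.217/0.00135 = 161.
Without the predator, N → K = 85.3. Since 85.3 < 161, the predator cannot invade.

Threshold N = 161; K < 161, so no, the predator goes extinct.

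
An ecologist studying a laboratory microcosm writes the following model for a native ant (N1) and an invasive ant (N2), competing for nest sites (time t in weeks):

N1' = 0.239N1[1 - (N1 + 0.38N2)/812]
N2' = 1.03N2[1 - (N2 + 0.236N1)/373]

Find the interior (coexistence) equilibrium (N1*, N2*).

Setting both brackets to zero gives the nullclines N1 + 0.38N2 = 812 and 0.236N1 + N2 = 373.
Substituting N2 = 373 - 0.236N1 into the first: N1(1 - 0.38·0.236) = 812 - 0.38·373.
So N1* = 670/0.91 = 736, and then N2* = 373 - 0.236·736 = 199.

N1* ≈ 736, N2* ≈ 199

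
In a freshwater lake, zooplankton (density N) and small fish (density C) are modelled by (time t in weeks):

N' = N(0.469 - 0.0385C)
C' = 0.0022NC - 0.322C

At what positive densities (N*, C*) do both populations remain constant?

Set dC/dt = 0 with C > 0: 0.0022N - 0.322 = 0, so N* = 0.322/0.0022 = 146.
Set dN/dt = 0 with N > 0: 0.469 - 0.0385C = 0, so C* = 0.469/0.0385 = 12.2.

N* ≈ 146, C* ≈ 12.2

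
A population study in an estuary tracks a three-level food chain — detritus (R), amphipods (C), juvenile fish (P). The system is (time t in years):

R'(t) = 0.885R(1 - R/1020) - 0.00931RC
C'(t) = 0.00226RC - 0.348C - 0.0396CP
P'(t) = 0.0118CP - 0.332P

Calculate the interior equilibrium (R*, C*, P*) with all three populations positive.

From dP/dt = 0: 0.0118C* = 0.332, so C* = 28.1.
From dR/dt = 0: 0.885(1 - R*/1020) = 0.00931·28.1, giving R* = 1020·(1 - 0.296) = 718.
From dC/dt = 0: 0.00226·718 - 0.348 = 0.0396P*, so P* = 1.27/0.0396 = 32.2.

R* ≈ 718, C* ≈ 28.1, P* ≈ 32.2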